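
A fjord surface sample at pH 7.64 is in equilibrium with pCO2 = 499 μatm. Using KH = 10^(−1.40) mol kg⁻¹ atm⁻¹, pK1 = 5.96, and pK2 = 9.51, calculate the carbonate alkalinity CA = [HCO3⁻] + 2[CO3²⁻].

[CO2*] = KH · pCO2 = 10^(−1.40) × 499×10^-6 = 1.987×10^-5 mol/kg
α₀ = 1/(1 + K1/[H⁺] + K1K2/[H⁺]²) = 1/(1 + 10^+1.68 + 10^-0.19) = 0.02020
DIC = [CO2*]/α₀ = 1.987×10^-5 / 0.02020 = 0.9835 mmol/kg
CA = (α₁ + 2α₂)·DIC = (0.9668 + 2×0.01304) × 0.9835 = 0.976 mmol/kg

CA = 0.976 mmol/kg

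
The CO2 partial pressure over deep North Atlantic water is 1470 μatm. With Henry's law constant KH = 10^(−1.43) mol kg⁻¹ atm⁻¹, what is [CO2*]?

KH = 10^(−1.43) = 3.715×10^-2 mol kg⁻¹ atm⁻¹
[CO2*] = KH · pCO2 = 3.715×10^-2 × 1470×10^-6 atm = 5.46×10^-5 mol/kg

[CO2*] = 54.6 μmol/kg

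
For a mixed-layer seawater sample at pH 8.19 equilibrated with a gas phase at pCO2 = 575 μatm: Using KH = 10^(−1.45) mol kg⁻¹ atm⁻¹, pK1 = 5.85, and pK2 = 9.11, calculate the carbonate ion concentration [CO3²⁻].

[CO2*] = KH · pCO2 = 10^(−1.45) × 575×10^-6 = 2.040×10^-5 mol/kg
α₀ = 1/(1 + K1/[H⁺] + K1K2/[H⁺]²) = 1/(1 + 10^+2.34 + 10^+1.42) = 0.004064
DIC = [CO2*]/α₀ = 2.040×10^-5 / 0.004064 = 5.020 mmol/kg
[CO3²⁻] = α₂·DIC; α₂ = 0.1069, so [CO3²⁻] = 0.1069 × 5.020 = 0.537 mmol/kg

[CO3²⁻] = 0.537 mmol/kg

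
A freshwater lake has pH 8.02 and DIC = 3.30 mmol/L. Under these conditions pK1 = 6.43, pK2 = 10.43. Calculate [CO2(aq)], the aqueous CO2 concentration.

[CO2*] = 0.0824 mmol/L

α₀ = 1 / (1 + K1/[H⁺] + K1K2/[H⁺]²) = 1 / (1 + 10^+1.59 + 10^-0.82)
   = 1 / (1 + 38.905 + 0.15136) = 1/40.056 = 0.02497
[CO2*] = α₀ × DIC = 0.02497 × 3.30 = 0.0824 mmol/L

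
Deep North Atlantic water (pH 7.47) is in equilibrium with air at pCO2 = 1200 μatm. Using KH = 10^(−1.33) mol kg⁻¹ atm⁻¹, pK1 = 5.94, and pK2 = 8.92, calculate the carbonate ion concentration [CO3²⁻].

[CO2*] = KH · pCO2 = 10^(−1.33) × 1200×10^-6 = 5.613×10^-5 mol/kg
α₀ = 1/(1 + K1/[H⁺] + K1K2/[H⁺]²) = 1/(1 + 10^+1.53 + 10^+0.08) = 0.02771
DIC = [CO2*]/α₀ = 5.613×10^-5 / 0.02771 = 2.025 mmol/kg
[CO3²⁻] = α₂·DIC; α₂ = 0.03332, so [CO3²⁻] = 0.03332 × 2.025 = 0.0675 mmol/kg

[CO3²⁻] = 0.0675 mmol/kg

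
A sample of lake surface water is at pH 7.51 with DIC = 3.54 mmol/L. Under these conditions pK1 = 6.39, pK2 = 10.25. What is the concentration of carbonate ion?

[CO3²⁻] = 5.98 μmol/L

α₂ = 1 / (1 + [H⁺]/K2 + [H⁺]²/(K1K2)) = 1 / (1 + 10^+2.74 + 10^+1.62)
   = 1 / (1 + 549.54 + 41.687) = 1/592.23 = 0.001689
[CO3²⁻] = α₂ × DIC = 0.001689 × 3.54 = 0.00598 mmol/L = 5.98 μmol/L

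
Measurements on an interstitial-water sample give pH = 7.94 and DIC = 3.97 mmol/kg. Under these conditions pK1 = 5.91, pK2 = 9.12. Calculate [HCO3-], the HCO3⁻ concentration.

α₁ = 1 / (1 + [H⁺]/K1 + K2/[H⁺]) = 1 / (1 + 10^-2.03 + 10^-1.18)
   = 1 / (1 + 0.0093325 + 0.066069) = 1/1.0754 = 0.9299
[HCO3⁻] = α₁ × DIC = 0.9299 × 3.97 = 3.69 mmol/kg

[HCO3⁻] = 3.69 mmol/kg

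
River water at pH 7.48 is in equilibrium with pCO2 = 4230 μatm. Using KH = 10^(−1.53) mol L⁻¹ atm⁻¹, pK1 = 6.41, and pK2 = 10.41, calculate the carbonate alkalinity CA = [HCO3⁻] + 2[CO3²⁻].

[CO2*] = KH · pCO2 = 10^(−1.53) × 4230×10^-6 = 1.248×10^-4 mol/L
α₀ = 1/(1 + K1/[H⁺] + K1K2/[H⁺]²) = 1/(1 + 10^+1.07 + 10^-1.86) = 0.07835
DIC = [CO2*]/α₀ = 1.248×10^-4 / 0.07835 = 1.593 mmol/L
CA = (α₁ + 2α₂)·DIC = (0.9206 + 2×0.001082) × 1.593 = 1.47 mmol/L

CA = 1.47 mmol/L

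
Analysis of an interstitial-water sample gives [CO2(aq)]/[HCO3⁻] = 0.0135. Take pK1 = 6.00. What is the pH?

From K1 = [H⁺][HCO3⁻]/[CO2(aq)]:  pH = pK1 − log₁₀([CO2(aq)]/[HCO3⁻])
log₁₀(0.0135) = -1.870
pH = 6.00 − (-1.870) = 7.87

pH = 7.87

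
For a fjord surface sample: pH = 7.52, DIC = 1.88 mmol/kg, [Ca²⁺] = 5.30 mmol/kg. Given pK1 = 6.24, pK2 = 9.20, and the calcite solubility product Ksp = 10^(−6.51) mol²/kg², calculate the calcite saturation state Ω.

α₂ = 1 / (1 + [H⁺]/K2 + [H⁺]²/(K1K2)) = 1 / (1 + 10^+1.68 + 10^+0.40)
   = 1 / (1 + 47.863 + 2.5119) = 1/51.375 = 0.01946
[CO3²⁻] = α₂ × DIC = 0.01946 × 1.88 = 0.03659 mmol/kg
Ksp = 10^(−6.51) = 3.090×10^-7
Ω = [Ca²⁺][CO3²⁻]/Ksp = (5.30×10^-3)(3.659×10^-5) / 3.090×10^-7 = 0.628

Ω = 0.628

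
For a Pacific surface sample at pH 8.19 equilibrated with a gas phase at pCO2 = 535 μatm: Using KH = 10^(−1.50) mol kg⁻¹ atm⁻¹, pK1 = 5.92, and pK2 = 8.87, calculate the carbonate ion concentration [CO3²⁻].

[CO3²⁻] = 0.658 mmol/kg

[CO2*] = KH · pCO2 = 10^(−1.50) × 535×10^-6 = 1.692×10^-5 mol/kg
α₀ = 1/(1 + K1/[H⁺] + K1K2/[H⁺]²) = 1/(1 + 10^+2.27 + 10^+1.59) = 0.004423
DIC = [CO2*]/α₀ = 1.692×10^-5 / 0.004423 = 3.825 mmol/kg
[CO3²⁻] = α₂·DIC; α₂ = 0.1721, so [CO3²⁻] = 0.1721 × 3.825 = 0.658 mmol/kg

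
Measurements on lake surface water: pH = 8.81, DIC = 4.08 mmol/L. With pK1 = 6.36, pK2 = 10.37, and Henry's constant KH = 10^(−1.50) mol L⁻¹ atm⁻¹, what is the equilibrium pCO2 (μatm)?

α₀ = 1 / (1 + K1/[H⁺] + K1K2/[H⁺]²) = 1 / (1 + 10^+2.45 + 10^+0.89)
   = 1 / (1 + 281.84 + 7.7625) = 1/290.60 = 0.003441
[CO2*] = α₀ × DIC = 0.003441 × 4.08 = 0.01404 mmol/L = 14.04 μmol/L
pCO2 = [CO2*]/KH = 1.404×10^-5 / 3.162×10^-2 = 444 μatm

pCO2 = 444 μatm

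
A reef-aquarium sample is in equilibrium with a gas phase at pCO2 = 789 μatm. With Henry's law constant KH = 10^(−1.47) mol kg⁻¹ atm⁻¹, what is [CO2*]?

[CO2*] = 26.7 μmol/kg

KH = 10^(−1.47) = 3.388×10^-2 mol kg⁻¹ atm⁻¹
[CO2*] = KH · pCO2 = 3.388×10^-2 × 789×10^-6 atm = 2.67×10^-5 mol/kg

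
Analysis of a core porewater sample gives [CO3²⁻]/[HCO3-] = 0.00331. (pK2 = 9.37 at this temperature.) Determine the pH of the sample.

From K2 = [H⁺][CO3²⁻]/[HCO3-]:  pH = pK2 + log₁₀([CO3²⁻]/[HCO3-])
log₁₀(0.00331) = -2.480
pH = 9.37 + (-2.480) = 6.89

pH = 6.89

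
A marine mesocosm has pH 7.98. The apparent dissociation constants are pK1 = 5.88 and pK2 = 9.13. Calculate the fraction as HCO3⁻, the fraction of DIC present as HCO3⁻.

α₁ = 1 / (1 + [H⁺]/K1 + K2/[H⁺]) = 1 / (1 + 10^-2.10 + 10^-1.15)
   = 1 / (1 + 0.0079433 + 0.070795) = 1/1.0787 = 0.9270

α₁ = 0.927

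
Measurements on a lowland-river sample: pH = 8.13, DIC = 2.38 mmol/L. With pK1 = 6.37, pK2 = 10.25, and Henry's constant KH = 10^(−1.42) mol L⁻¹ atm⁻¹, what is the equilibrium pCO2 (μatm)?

α₀ = 1 / (1 + K1/[H⁺] + K1K2/[H⁺]²) = 1 / (1 + 10^+1.76 + 10^-0.36)
   = 1 / (1 + 57.544 + 0.43652) = 1/58.981 = 0.01695
[CO2*] = α₀ × DIC = 0.01695 × 2.38 = 0.04035 mmol/L
pCO2 = [CO2*]/KH = 4.035×10^-5 / 3.802×10^-2 = 1060 μatm

pCO2 = 1060 μatm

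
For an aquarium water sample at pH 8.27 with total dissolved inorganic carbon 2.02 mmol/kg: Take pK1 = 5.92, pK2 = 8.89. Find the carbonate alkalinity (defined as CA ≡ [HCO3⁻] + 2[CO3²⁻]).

CA = [HCO3⁻] + 2[CO3²⁻] = (α₁ + 2α₂)·DIC
At pH 8.27: [H⁺]/K1 = 10^-2.35 = 0.0044668, K2/[H⁺] = 10^-0.62 = 0.23988
α₁ = 1/(1 + 0.0044668 + 0.23988) = 1/1.2444 = 0.8036; α₂ = α₁·K2/[H⁺] = 0.1928
α₁ + 2α₂ = 1.1892
CA = 1.1892 × 2.02 = 2.40 mmol/kg

CA = 2.40 mmol/kg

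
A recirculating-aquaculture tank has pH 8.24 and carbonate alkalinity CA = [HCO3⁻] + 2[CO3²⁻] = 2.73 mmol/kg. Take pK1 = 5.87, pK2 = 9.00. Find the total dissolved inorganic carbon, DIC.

CA = [HCO3⁻] + 2[CO3²⁻] = (α₁ + 2α₂)·DIC
At pH 8.24: [H⁺]/K1 = 10^-2.37 = 0.0042658, K2/[H⁺] = 10^-0.76 = 0.17378
α₁ = 1/(1 + 0.0042658 + 0.17378) = 1/1.1780 = 0.8489; α₂ = α₁·K2/[H⁺] = 0.1475
α₁ + 2α₂ = 1.1439
DIC = CA / (α₁ + 2α₂) = 2.73 / 1.1439 = 2.39 mmol/kg

DIC = 2.39 mmol/kg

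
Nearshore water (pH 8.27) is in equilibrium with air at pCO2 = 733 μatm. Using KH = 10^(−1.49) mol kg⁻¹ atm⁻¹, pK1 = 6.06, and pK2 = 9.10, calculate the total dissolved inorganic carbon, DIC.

DIC = 4.44 mmol/kg

[CO2*] = KH · pCO2 = 10^(−1.49) × 733×10^-6 = 2.372×10^-5 mol/kg
α₀ = 1/(1 + K1/[H⁺] + K1K2/[H⁺]²) = 1/(1 + 10^+2.21 + 10^+1.38) = 0.005343
DIC = [CO2*]/α₀ = 2.372×10^-5 / 0.005343 = 4.44 mmol/kg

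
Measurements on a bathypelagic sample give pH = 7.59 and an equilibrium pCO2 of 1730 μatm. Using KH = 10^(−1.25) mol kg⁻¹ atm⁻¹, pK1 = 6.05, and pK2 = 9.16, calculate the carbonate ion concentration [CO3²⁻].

[CO2*] = KH · pCO2 = 10^(−1.25) × 1730×10^-6 = 9.729×10^-5 mol/kg
α₀ = 1/(1 + K1/[H⁺] + K1K2/[H⁺]²) = 1/(1 + 10^+1.54 + 10^-0.03) = 0.02732
DIC = [CO2*]/α₀ = 9.729×10^-5 / 0.02732 = 3.561 mmol/kg
[CO3²⁻] = α₂·DIC; α₂ = 0.02549, so [CO3²⁻] = 0.02549 × 3.561 = 0.0908 mmol/kg

[CO3²⁻] = 0.0908 mmol/kg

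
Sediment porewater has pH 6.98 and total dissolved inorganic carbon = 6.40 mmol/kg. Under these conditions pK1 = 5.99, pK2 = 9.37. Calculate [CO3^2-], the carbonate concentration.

[CO3²⁻] = 0.0236 mmol/kg

α₂ = 1 / (1 + [H⁺]/K2 + [H⁺]²/(K1K2)) = 1 / (1 + 10^+2.39 + 10^+1.40)
   = 1 / (1 + 245.47 + 25.119) = 1/271.59 = 0.003682
[CO3²⁻] = α₂ × DIC = 0.003682 × 6.40 = 0.0236 mmol/kg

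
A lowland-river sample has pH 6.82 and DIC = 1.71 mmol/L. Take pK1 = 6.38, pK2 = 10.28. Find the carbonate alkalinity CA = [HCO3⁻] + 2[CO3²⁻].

CA = [HCO3⁻] + 2[CO3²⁻] = (α₁ + 2α₂)·DIC
At pH 6.82: [H⁺]/K1 = 10^-0.44 = 0.36308, K2/[H⁺] = 10^-3.46 = 0.00034674
α₁ = 1/(1 + 0.36308 + 0.00034674) = 1/1.3634 = 0.7334; α₂ = α₁·K2/[H⁺] = 0.0002543
α₁ + 2α₂ = 0.7340
CA = 0.7340 × 1.71 = 1.26 mmol/L

CA = 1.26 mmol/L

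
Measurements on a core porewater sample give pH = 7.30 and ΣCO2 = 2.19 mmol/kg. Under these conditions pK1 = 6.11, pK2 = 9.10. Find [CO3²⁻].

α₂ = 1 / (1 + [H⁺]/K2 + [H⁺]²/(K1K2)) = 1 / (1 + 10^+1.80 + 10^+0.61)
   = 1 / (1 + 63.096 + 4.0738) = 1/68.170 = 0.01467
[CO3²⁻] = α₂ × DIC = 0.01467 × 2.19 = 0.0321 mmol/kg

[CO3²⁻] = 0.0321 mmol/kg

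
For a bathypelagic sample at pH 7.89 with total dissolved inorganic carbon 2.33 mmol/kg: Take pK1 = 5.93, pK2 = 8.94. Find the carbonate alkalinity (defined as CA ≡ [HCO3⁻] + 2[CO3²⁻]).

CA = 2.50 mmol/kg

CA = [HCO3⁻] + 2[CO3²⁻] = (α₁ + 2α₂)·DIC
At pH 7.89: [H⁺]/K1 = 10^-1.96 = 0.010965, K2/[H⁺] = 10^-1.05 = 0.089125
α₁ = 1/(1 + 0.010965 + 0.089125) = 1/1.1001 = 0.9090; α₂ = α₁·K2/[H⁺] = 0.08102
α₁ + 2α₂ = 1.0710
CA = 1.0710 × 2.33 = 2.50 mmol/kg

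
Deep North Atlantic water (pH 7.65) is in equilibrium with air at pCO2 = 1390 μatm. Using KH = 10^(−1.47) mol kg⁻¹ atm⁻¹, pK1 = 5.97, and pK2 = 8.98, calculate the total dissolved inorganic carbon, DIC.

DIC = 2.41 mmol/kg

[CO2*] = KH · pCO2 = 10^(−1.47) × 1390×10^-6 = 4.710×10^-5 mol/kg
α₀ = 1/(1 + K1/[H⁺] + K1K2/[H⁺]²) = 1/(1 + 10^+1.68 + 10^+0.35) = 0.01957
DIC = [CO2*]/α₀ = 4.710×10^-5 / 0.01957 = 2.41 mmol/kg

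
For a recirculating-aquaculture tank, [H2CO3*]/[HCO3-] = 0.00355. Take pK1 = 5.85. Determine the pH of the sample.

From K1 = [H⁺][HCO3-]/[H2CO3*]:  pH = pK1 − log₁₀([H2CO3*]/[HCO3-])
log₁₀(0.00355) = -2.450
pH = 5.85 − (-2.450) = 8.30

pH = 8.30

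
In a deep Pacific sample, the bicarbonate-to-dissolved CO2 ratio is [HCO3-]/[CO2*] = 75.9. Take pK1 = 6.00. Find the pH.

From K1 = [H⁺][HCO3-]/[CO2*]:  pH = pK1 + log₁₀([HCO3-]/[CO2*])
log₁₀(75.9) = +1.880
pH = 6.00 + (+1.880) = 7.88

pH = 7.88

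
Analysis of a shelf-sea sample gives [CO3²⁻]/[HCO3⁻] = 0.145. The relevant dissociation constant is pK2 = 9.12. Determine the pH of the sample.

From K2 = [H⁺][CO3²⁻]/[HCO3⁻]:  pH = pK2 + log₁₀([CO3²⁻]/[HCO3⁻])
log₁₀(0.145) = -0.839
pH = 9.12 + (-0.839) = 8.28

pH = 8.28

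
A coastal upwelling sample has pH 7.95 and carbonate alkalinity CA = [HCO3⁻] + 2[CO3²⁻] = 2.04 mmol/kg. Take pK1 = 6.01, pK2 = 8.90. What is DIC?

DIC = 1.87 mmol/kg

CA = [HCO3⁻] + 2[CO3²⁻] = (α₁ + 2α₂)·DIC
At pH 7.95: [H⁺]/K1 = 10^-1.94 = 0.011482, K2/[H⁺] = 10^-0.95 = 0.11220
α₁ = 1/(1 + 0.011482 + 0.11220) = 1/1.1237 = 0.8899; α₂ = α₁·K2/[H⁺] = 0.09985
α₁ + 2α₂ = 1.0896
DIC = CA / (α₁ + 2α₂) = 2.04 / 1.0896 = 1.87 mmol/kg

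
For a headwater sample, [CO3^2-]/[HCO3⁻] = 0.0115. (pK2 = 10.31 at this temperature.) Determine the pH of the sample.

pH = 8.37

From K2 = [H⁺][CO3^2-]/[HCO3⁻]:  pH = pK2 + log₁₀([CO3^2-]/[HCO3⁻])
log₁₀(0.0115) = -1.939
pH = 10.31 + (-1.939) = 8.37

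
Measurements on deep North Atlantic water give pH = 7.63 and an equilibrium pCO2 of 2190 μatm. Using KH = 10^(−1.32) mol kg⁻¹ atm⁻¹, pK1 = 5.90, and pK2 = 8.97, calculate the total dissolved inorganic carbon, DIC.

DIC = 5.99 mmol/kg

[CO2*] = KH · pCO2 = 10^(−1.32) × 2190×10^-6 = 1.048×10^-4 mol/kg
α₀ = 1/(1 + K1/[H⁺] + K1K2/[H⁺]²) = 1/(1 + 10^+1.73 + 10^+0.39) = 0.01750
DIC = [CO2*]/α₀ = 1.048×10^-4 / 0.01750 = 5.99 mmol/kg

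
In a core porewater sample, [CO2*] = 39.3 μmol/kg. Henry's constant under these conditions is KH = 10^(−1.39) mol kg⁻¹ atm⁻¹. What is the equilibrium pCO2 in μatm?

KH = 10^(−1.39) = 4.074×10^-2 mol kg⁻¹ atm⁻¹
pCO2 = [CO2*]/KH = 39.3×10^-6 / 4.074×10^-2 = 9.65×10^-4 atm = 965 μatm

pCO2 = 965 μatm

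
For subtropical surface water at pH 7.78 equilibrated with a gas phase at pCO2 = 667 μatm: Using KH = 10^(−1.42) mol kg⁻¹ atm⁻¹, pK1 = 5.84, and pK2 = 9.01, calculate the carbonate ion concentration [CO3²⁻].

[CO2*] = KH · pCO2 = 10^(−1.42) × 667×10^-6 = 2.536×10^-5 mol/kg
α₀ = 1/(1 + K1/[H⁺] + K1K2/[H⁺]²) = 1/(1 + 10^+1.94 + 10^+0.71) = 0.01073
DIC = [CO2*]/α₀ = 2.536×10^-5 / 0.01073 = 2.364 mmol/kg
[CO3²⁻] = α₂·DIC; α₂ = 0.05501, so [CO3²⁻] = 0.05501 × 2.364 = 0.130 mmol/kg

[CO3²⁻] = 0.130 mmol/kg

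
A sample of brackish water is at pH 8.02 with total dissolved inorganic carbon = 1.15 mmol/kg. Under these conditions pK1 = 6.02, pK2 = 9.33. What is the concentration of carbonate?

α₂ = 1 / (1 + [H⁺]/K2 + [H⁺]²/(K1K2)) = 1 / (1 + 10^+1.31 + 10^-0.69)
   = 1 / (1 + 20.417 + 0.20417) = 1/21.622 = 0.04625
[CO3²⁻] = α₂ × DIC = 0.04625 × 1.15 = 0.0532 mmol/kg

[CO3²⁻] = 0.0532 mmol/kg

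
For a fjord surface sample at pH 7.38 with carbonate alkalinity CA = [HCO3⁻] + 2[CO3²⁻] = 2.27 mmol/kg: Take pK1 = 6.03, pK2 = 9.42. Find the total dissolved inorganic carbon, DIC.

CA = [HCO3⁻] + 2[CO3²⁻] = (α₁ + 2α₂)·DIC
At pH 7.38: [H⁺]/K1 = 10^-1.35 = 0.044668, K2/[H⁺] = 10^-2.04 = 0.0091201
α₁ = 1/(1 + 0.044668 + 0.0091201) = 1/1.0538 = 0.9490; α₂ = α₁·K2/[H⁺] = 0.008655
α₁ + 2α₂ = 0.9663
DIC = CA / (α₁ + 2α₂) = 2.27 / 0.9663 = 2.35 mmol/kg

DIC = 2.35 mmol/kg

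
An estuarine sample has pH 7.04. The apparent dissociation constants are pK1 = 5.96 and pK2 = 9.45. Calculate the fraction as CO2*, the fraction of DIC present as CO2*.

α₀ = 0.0765

α₀ = 1 / (1 + K1/[H⁺] + K1K2/[H⁺]²) = 1 / (1 + 10^+1.08 + 10^-1.33)
   = 1 / (1 + 12.023 + 0.046774) = 1/13.069 = 0.07651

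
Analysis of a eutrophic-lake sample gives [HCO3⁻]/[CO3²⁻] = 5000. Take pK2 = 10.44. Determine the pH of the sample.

From K2 = [H⁺][CO3²⁻]/[HCO3⁻]:  pH = pK2 − log₁₀([HCO3⁻]/[CO3²⁻])
log₁₀(5000) = +3.699
pH = 10.44 − (+3.699) = 6.74

pH = 6.74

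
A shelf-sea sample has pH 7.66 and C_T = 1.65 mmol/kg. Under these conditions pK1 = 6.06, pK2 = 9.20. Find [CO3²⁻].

α₂ = 1 / (1 + [H⁺]/K2 + [H⁺]²/(K1K2)) = 1 / (1 + 10^+1.54 + 10^-0.06)
   = 1 / (1 + 34.674 + 0.87096) = 1/36.545 = 0.02736
[CO3²⁻] = α₂ × DIC = 0.02736 × 1.65 = 0.0452 mmol/kg

[CO3²⁻] = 0.0452 mmol/kg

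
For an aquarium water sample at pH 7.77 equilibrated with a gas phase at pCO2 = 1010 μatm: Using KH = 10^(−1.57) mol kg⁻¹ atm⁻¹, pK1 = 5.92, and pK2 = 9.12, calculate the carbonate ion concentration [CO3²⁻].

[CO3²⁻] = 0.0860 mmol/kg

[CO2*] = KH · pCO2 = 10^(−1.57) × 1010×10^-6 = 2.718×10^-5 mol/kg
α₀ = 1/(1 + K1/[H⁺] + K1K2/[H⁺]²) = 1/(1 + 10^+1.85 + 10^+0.50) = 0.01334
DIC = [CO2*]/α₀ = 2.718×10^-5 / 0.01334 = 2.038 mmol/kg
[CO3²⁻] = α₂·DIC; α₂ = 0.04219, so [CO3²⁻] = 0.04219 × 2.038 = 0.0860 mmol/kg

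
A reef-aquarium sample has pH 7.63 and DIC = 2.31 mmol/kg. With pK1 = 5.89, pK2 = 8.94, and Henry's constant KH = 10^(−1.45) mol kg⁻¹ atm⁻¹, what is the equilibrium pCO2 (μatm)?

pCO2 = 1110 μatm

α₀ = 1 / (1 + K1/[H⁺] + K1K2/[H⁺]²) = 1 / (1 + 10^+1.74 + 10^+0.43)
   = 1 / (1 + 54.954 + 2.6915) = 1/58.646 = 0.01705
[CO2*] = α₀ × DIC = 0.01705 × 2.31 = 0.03939 mmol/kg
pCO2 = [CO2*]/KH = 3.939×10^-5 / 3.548×10^-2 = 1110 μatm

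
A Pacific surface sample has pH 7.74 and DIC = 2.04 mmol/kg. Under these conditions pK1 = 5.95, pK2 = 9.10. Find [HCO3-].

[HCO3⁻] = 1.92 mmol/kg

α₁ = 1 / (1 + [H⁺]/K1 + K2/[H⁺]) = 1 / (1 + 10^-1.79 + 10^-1.36)
   = 1 / (1 + 0.016218 + 0.043652) = 1/1.0599 = 0.9435
[HCO3⁻] = α₁ × DIC = 0.9435 × 2.04 = 1.92 mmol/kg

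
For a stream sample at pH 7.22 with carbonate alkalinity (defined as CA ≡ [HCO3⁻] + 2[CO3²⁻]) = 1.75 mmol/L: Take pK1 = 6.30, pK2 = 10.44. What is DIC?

DIC = 1.96 mmol/L

CA = [HCO3⁻] + 2[CO3²⁻] = (α₁ + 2α₂)·DIC
At pH 7.22: [H⁺]/K1 = 10^-0.92 = 0.12023, K2/[H⁺] = 10^-3.22 = 0.00060256
α₁ = 1/(1 + 0.12023 + 0.00060256) = 1/1.1208 = 0.8922; α₂ = α₁·K2/[H⁺] = 0.0005376
α₁ + 2α₂ = 0.8933
DIC = CA / (α₁ + 2α₂) = 1.75 / 0.8933 = 1.96 mmol/L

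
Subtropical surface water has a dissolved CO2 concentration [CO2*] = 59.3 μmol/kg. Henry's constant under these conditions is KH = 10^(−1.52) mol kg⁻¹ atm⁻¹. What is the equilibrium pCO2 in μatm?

pCO2 = 1960 μatm

KH = 10^(−1.52) = 3.020×10^-2 mol kg⁻¹ atm⁻¹
pCO2 = [CO2*]/KH = 59.3×10^-6 / 3.020×10^-2 = 1.96×10^-3 atm = 1960 μatm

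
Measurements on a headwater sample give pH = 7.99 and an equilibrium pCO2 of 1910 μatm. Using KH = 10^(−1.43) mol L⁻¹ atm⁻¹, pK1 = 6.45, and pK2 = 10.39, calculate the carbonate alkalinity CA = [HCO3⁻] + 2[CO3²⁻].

[CO2*] = KH · pCO2 = 10^(−1.43) × 1910×10^-6 = 7.096×10^-5 mol/L
α₀ = 1/(1 + K1/[H⁺] + K1K2/[H⁺]²) = 1/(1 + 10^+1.54 + 10^-0.86) = 0.02792
DIC = [CO2*]/α₀ = 7.096×10^-5 / 0.02792 = 2.541 mmol/L
CA = (α₁ + 2α₂)·DIC = (0.9682 + 2×0.003855) × 2.541 = 2.48 mmol/L

CA = 2.48 mmol/L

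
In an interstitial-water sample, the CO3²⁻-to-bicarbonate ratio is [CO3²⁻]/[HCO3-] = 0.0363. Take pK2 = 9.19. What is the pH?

pH = 7.75

From K2 = [H⁺][CO3²⁻]/[HCO3-]:  pH = pK2 + log₁₀([CO3²⁻]/[HCO3-])
log₁₀(0.0363) = -1.440
pH = 9.19 + (-1.440) = 7.75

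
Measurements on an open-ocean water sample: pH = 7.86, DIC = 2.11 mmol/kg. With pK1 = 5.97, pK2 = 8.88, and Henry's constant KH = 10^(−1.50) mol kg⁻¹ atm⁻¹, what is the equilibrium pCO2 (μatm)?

pCO2 = 776 μatm

α₀ = 1 / (1 + K1/[H⁺] + K1K2/[H⁺]²) = 1 / (1 + 10^+1.89 + 10^+0.87)
   = 1 / (1 + 77.625 + 7.4131) = 1/86.038 = 0.01162
[CO2*] = α₀ × DIC = 0.01162 × 2.11 = 0.02452 mmol/kg
pCO2 = [CO2*]/KH = 2.452×10^-5 / 3.162×10^-2 = 776 μatm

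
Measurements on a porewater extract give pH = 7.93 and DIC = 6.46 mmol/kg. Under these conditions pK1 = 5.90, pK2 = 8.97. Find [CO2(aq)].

α₀ = 1 / (1 + K1/[H⁺] + K1K2/[H⁺]²) = 1 / (1 + 10^+2.03 + 10^+0.99)
   = 1 / (1 + 107.15 + 9.7724) = 1/117.92 = 0.008480
[CO2*] = α₀ × DIC = 0.008480 × 6.46 = 0.0548 mmol/kg

[CO2*] = 0.0548 mmol/kg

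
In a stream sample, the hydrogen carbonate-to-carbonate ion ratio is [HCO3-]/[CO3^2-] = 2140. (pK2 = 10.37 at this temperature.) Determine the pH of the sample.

From K2 = [H⁺][CO3^2-]/[HCO3-]:  pH = pK2 − log₁₀([HCO3-]/[CO3^2-])
log₁₀(2140) = +3.330
pH = 10.37 − (+3.330) = 7.04

pH = 7.04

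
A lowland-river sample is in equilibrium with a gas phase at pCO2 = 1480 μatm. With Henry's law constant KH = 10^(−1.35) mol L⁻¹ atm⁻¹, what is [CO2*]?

KH = 10^(−1.35) = 4.467×10^-2 mol L⁻¹ atm⁻¹
[CO2*] = KH · pCO2 = 4.467×10^-2 × 1480×10^-6 atm = 6.61×10^-5 mol/L

[CO2*] = 66.1 μmol/L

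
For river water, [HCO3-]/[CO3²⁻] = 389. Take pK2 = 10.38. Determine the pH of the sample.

From K2 = [H⁺][CO3²⁻]/[HCO3-]:  pH = pK2 − log₁₀([HCO3-]/[CO3²⁻])
log₁₀(389) = +2.590
pH = 10.38 − (+2.590) = 7.79

pH = 7.79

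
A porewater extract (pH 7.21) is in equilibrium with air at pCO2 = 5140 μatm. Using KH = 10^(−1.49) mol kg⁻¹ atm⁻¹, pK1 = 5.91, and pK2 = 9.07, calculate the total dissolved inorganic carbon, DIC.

[CO2*] = KH · pCO2 = 10^(−1.49) × 5140×10^-6 = 1.663×10^-4 mol/kg
α₀ = 1/(1 + K1/[H⁺] + K1K2/[H⁺]²) = 1/(1 + 10^+1.30 + 10^-0.56) = 0.04711
DIC = [CO2*]/α₀ = 1.663×10^-4 / 0.04711 = 3.53 mmol/kg

DIC = 3.53 mmol/kg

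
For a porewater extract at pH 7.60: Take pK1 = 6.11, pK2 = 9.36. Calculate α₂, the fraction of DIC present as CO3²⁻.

α₂ = 1 / (1 + [H⁺]/K2 + [H⁺]²/(K1K2)) = 1 / (1 + 10^+1.76 + 10^+0.27)
   = 1 / (1 + 57.544 + 1.8621) = 1/60.406 = 0.01655

α₂ = 0.0166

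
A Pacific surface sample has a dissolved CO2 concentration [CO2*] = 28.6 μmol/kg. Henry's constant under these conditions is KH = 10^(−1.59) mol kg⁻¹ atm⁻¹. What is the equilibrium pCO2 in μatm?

pCO2 = 1110 μatm

KH = 10^(−1.59) = 2.570×10^-2 mol kg⁻¹ atm⁻¹
pCO2 = [CO2*]/KH = 28.6×10^-6 / 2.570×10^-2 = 1.11×10^-3 atm = 1110 μatm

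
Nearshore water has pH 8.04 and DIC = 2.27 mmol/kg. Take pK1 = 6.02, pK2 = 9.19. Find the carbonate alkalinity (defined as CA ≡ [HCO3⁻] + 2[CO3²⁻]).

CA = 2.40 mmol/kg

CA = [HCO3⁻] + 2[CO3²⁻] = (α₁ + 2α₂)·DIC
At pH 8.04: [H⁺]/K1 = 10^-2.02 = 0.0095499, K2/[H⁺] = 10^-1.15 = 0.070795
α₁ = 1/(1 + 0.0095499 + 0.070795) = 1/1.0803 = 0.9256; α₂ = α₁·K2/[H⁺] = 0.06553
α₁ + 2α₂ = 1.0567
CA = 1.0567 × 2.27 = 2.40 mmol/kg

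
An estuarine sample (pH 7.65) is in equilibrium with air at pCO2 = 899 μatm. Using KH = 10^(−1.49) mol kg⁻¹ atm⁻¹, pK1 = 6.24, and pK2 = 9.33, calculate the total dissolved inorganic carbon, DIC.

[CO2*] = KH · pCO2 = 10^(−1.49) × 899×10^-6 = 2.909×10^-5 mol/kg
α₀ = 1/(1 + K1/[H⁺] + K1K2/[H⁺]²) = 1/(1 + 10^+1.41 + 10^-0.27) = 0.03671
DIC = [CO2*]/α₀ = 2.909×10^-5 / 0.03671 = 0.792 mmol/kg

DIC = 0.792 mmol/kg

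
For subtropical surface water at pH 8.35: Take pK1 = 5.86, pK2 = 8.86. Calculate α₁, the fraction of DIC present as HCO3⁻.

α₁ = 1 / (1 + [H⁺]/K1 + K2/[H⁺]) = 1 / (1 + 10^-2.49 + 10^-0.51)
   = 1 / (1 + 0.0032359 + 0.30903) = 1/1.3123 = 0.7620

α₁ = 0.762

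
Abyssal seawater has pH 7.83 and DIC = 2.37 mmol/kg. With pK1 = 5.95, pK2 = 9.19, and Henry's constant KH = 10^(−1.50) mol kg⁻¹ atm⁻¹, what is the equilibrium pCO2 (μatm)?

α₀ = 1 / (1 + K1/[H⁺] + K1K2/[H⁺]²) = 1 / (1 + 10^+1.88 + 10^+0.52)
   = 1 / (1 + 75.858 + 3.3113) = 1/80.169 = 0.01247
[CO2*] = α₀ × DIC = 0.01247 × 2.37 = 0.02956 mmol/kg
pCO2 = [CO2*]/KH = 2.956×10^-5 / 3.162×10^-2 = 935 μatm

pCO2 = 935 μatm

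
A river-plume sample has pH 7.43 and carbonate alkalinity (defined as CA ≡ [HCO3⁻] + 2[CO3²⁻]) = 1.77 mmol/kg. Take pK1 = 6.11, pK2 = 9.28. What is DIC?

CA = [HCO3⁻] + 2[CO3²⁻] = (α₁ + 2α₂)·DIC
At pH 7.43: [H⁺]/K1 = 10^-1.32 = 0.047863, K2/[H⁺] = 10^-1.85 = 0.014125
α₁ = 1/(1 + 0.047863 + 0.014125) = 1/1.0620 = 0.9416; α₂ = α₁·K2/[H⁺] = 0.01330
α₁ + 2α₂ = 0.9682
DIC = CA / (α₁ + 2α₂) = 1.77 / 0.9682 = 1.83 mmol/kg

DIC = 1.83 mmol/kg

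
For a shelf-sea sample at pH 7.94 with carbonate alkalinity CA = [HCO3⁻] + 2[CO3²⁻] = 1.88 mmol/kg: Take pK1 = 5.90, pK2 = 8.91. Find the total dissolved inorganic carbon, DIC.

DIC = 1.73 mmol/kg

CA = [HCO3⁻] + 2[CO3²⁻] = (α₁ + 2α₂)·DIC
At pH 7.94: [H⁺]/K1 = 10^-2.04 = 0.0091201, K2/[H⁺] = 10^-0.97 = 0.10715
α₁ = 1/(1 + 0.0091201 + 0.10715) = 1/1.1163 = 0.8958; α₂ = α₁·K2/[H⁺] = 0.09599
α₁ + 2α₂ = 1.0878
DIC = CA / (α₁ + 2α₂) = 1.88 / 1.0878 = 1.73 mmol/kg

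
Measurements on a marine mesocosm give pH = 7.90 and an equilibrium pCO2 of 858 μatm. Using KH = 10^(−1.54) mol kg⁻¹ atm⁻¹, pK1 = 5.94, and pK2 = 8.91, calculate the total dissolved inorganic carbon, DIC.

[CO2*] = KH · pCO2 = 10^(−1.54) × 858×10^-6 = 2.474×10^-5 mol/kg
α₀ = 1/(1 + K1/[H⁺] + K1K2/[H⁺]²) = 1/(1 + 10^+1.96 + 10^+0.95) = 0.009890
DIC = [CO2*]/α₀ = 2.474×10^-5 / 0.009890 = 2.50 mmol/kg

DIC = 2.50 mmol/kg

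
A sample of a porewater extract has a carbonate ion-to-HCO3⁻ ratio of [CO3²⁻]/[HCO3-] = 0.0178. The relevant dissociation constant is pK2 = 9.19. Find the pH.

pH = 7.44

From K2 = [H⁺][CO3²⁻]/[HCO3-]:  pH = pK2 + log₁₀([CO3²⁻]/[HCO3-])
log₁₀(0.0178) = -1.750
pH = 9.19 + (-1.750) = 7.44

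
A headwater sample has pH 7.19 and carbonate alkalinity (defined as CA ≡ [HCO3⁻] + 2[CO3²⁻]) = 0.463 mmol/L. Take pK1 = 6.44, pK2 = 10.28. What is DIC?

CA = [HCO3⁻] + 2[CO3²⁻] = (α₁ + 2α₂)·DIC
At pH 7.19: [H⁺]/K1 = 10^-0.75 = 0.17783, K2/[H⁺] = 10^-3.09 = 0.00081283
α₁ = 1/(1 + 0.17783 + 0.00081283) = 1/1.1786 = 0.8484; α₂ = α₁·K2/[H⁺] = 0.0006896
α₁ + 2α₂ = 0.8498
DIC = CA / (α₁ + 2α₂) = 0.463 / 0.8498 = 0.545 mmol/L

DIC = 0.545 mmol/L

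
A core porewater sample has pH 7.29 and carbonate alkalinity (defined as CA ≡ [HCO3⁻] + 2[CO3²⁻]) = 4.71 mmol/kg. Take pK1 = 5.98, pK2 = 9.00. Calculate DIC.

CA = [HCO3⁻] + 2[CO3²⁻] = (α₁ + 2α₂)·DIC
At pH 7.29: [H⁺]/K1 = 10^-1.31 = 0.048978, K2/[H⁺] = 10^-1.71 = 0.019498
α₁ = 1/(1 + 0.048978 + 0.019498) = 1/1.0685 = 0.9359; α₂ = α₁·K2/[H⁺] = 0.01825
α₁ + 2α₂ = 0.9724
DIC = CA / (α₁ + 2α₂) = 4.71 / 0.9724 = 4.84 mmol/kg

DIC = 4.84 mmol/kg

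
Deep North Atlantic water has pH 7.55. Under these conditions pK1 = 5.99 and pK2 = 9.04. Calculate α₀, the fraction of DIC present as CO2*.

α₀ = 1 / (1 + K1/[H⁺] + K1K2/[H⁺]²) = 1 / (1 + 10^+1.56 + 10^+0.07)
   = 1 / (1 + 36.308 + 1.1749) = 1/38.483 = 0.02599

α₀ = 0.0260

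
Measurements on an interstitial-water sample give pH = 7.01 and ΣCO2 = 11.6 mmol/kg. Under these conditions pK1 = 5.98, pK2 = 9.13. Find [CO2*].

α₀ = 1 / (1 + K1/[H⁺] + K1K2/[H⁺]²) = 1 / (1 + 10^+1.03 + 10^-1.09)
   = 1 / (1 + 10.715 + 0.081283) = 1/11.796 = 0.08477
[CO2*] = α₀ × DIC = 0.08477 × 11.6 = 0.983 mmol/kg

[CO2*] = 0.983 mmol/kg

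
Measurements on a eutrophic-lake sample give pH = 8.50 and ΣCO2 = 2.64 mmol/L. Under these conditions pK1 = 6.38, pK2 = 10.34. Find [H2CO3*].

α₀ = 1 / (1 + K1/[H⁺] + K1K2/[H⁺]²) = 1 / (1 + 10^+2.12 + 10^+0.28)
   = 1 / (1 + 131.83 + 1.9055) = 1/134.73 = 0.007422
[CO2*] = α₀ × DIC = 0.007422 × 2.64 = 0.0196 mmol/L = 19.6 μmol/L

[CO2*] = 19.6 μmol/L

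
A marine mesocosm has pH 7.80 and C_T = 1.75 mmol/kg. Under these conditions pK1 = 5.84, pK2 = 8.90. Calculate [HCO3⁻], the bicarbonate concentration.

α₁ = 1 / (1 + [H⁺]/K1 + K2/[H⁺]) = 1 / (1 + 10^-1.96 + 10^-1.10)
   = 1 / (1 + 0.010965 + 0.079433) = 1/1.0904 = 0.9171
[HCO3⁻] = α₁ × DIC = 0.9171 × 1.75 = 1.60 mmol/kg

[HCO3⁻] = 1.60 mmol/kg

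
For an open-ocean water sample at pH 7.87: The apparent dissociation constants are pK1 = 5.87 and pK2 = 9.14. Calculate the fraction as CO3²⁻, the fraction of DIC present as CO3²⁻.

α₂ = 0.0505

α₂ = 1 / (1 + [H⁺]/K2 + [H⁺]²/(K1K2)) = 1 / (1 + 10^+1.27 + 10^-0.73)
   = 1 / (1 + 18.621 + 0.18621) = 1/19.807 = 0.05049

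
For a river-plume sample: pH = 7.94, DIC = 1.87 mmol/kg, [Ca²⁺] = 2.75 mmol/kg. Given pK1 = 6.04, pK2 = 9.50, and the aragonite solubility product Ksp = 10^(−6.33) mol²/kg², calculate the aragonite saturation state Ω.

Ω = 0.291

α₂ = 1 / (1 + [H⁺]/K2 + [H⁺]²/(K1K2)) = 1 / (1 + 10^+1.56 + 10^-0.34)
   = 1 / (1 + 36.308 + 0.45709) = 1/37.765 = 0.02648
[CO3²⁻] = α₂ × DIC = 0.02648 × 1.87 = 0.04952 mmol/kg
Ksp = 10^(−6.33) = 4.677×10^-7
Ω = [Ca²⁺][CO3²⁻]/Ksp = (2.75×10^-3)(4.952×10^-5) / 4.677×10^-7 = 0.291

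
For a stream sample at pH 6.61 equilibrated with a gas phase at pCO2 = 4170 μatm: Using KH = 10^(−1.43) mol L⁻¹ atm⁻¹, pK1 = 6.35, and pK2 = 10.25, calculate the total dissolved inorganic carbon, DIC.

DIC = 0.437 mmol/L

[CO2*] = KH · pCO2 = 10^(−1.43) × 4170×10^-6 = 1.549×10^-4 mol/L
α₀ = 1/(1 + K1/[H⁺] + K1K2/[H⁺]²) = 1/(1 + 10^+0.26 + 10^-3.38) = 0.3546
DIC = [CO2*]/α₀ = 1.549×10^-4 / 0.3546 = 0.437 mmol/L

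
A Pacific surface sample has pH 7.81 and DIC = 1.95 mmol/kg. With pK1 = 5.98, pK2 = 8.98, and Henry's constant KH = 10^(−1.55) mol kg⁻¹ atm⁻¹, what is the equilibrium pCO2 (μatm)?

pCO2 = 945 μatm

α₀ = 1 / (1 + K1/[H⁺] + K1K2/[H⁺]²) = 1 / (1 + 10^+1.83 + 10^+0.66)
   = 1 / (1 + 67.608 + 4.5709) = 1/73.179 = 0.01367
[CO2*] = α₀ × DIC = 0.01367 × 1.95 = 0.02665 mmol/kg
pCO2 = [CO2*]/KH = 2.665×10^-5 / 2.818×10^-2 = 945 μatm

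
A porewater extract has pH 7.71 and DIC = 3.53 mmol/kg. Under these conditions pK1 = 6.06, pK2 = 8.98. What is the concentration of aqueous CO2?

α₀ = 1 / (1 + K1/[H⁺] + K1K2/[H⁺]²) = 1 / (1 + 10^+1.65 + 10^+0.38)
   = 1 / (1 + 44.668 + 2.3988) = 1/48.067 = 0.02080
[CO2*] = α₀ × DIC = 0.02080 × 3.53 = 0.0734 mmol/kg

[CO2*] = 0.0734 mmol/kg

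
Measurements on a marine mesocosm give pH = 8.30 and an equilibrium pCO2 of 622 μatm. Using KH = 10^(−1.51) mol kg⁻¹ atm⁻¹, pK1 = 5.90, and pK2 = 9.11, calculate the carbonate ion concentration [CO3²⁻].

[CO2*] = KH · pCO2 = 10^(−1.51) × 622×10^-6 = 1.922×10^-5 mol/kg
α₀ = 1/(1 + K1/[H⁺] + K1K2/[H⁺]²) = 1/(1 + 10^+2.40 + 10^+1.59) = 0.003435
DIC = [CO2*]/α₀ = 1.922×10^-5 / 0.003435 = 5.595 mmol/kg
[CO3²⁻] = α₂·DIC; α₂ = 0.1336, so [CO3²⁻] = 0.1336 × 5.595 = 0.748 mmol/kg

[CO3²⁻] = 0.748 mmol/kg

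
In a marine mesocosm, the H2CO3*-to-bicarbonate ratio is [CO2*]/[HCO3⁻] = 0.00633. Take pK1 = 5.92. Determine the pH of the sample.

pH = 8.12

From K1 = [H⁺][HCO3⁻]/[CO2*]:  pH = pK1 − log₁₀([CO2*]/[HCO3⁻])
log₁₀(0.00633) = -2.199
pH = 5.92 − (-2.199) = 8.12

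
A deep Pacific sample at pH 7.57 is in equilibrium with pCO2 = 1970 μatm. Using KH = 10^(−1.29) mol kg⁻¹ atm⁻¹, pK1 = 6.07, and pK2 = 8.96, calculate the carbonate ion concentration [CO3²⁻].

[CO2*] = KH · pCO2 = 10^(−1.29) × 1970×10^-6 = 1.010×10^-4 mol/kg
α₀ = 1/(1 + K1/[H⁺] + K1K2/[H⁺]²) = 1/(1 + 10^+1.50 + 10^+0.11) = 0.02949
DIC = [CO2*]/α₀ = 1.010×10^-4 / 0.02949 = 3.426 mmol/kg
[CO3²⁻] = α₂·DIC; α₂ = 0.03799, so [CO3²⁻] = 0.03799 × 3.426 = 0.130 mmol/kg

[CO3²⁻] = 0.130 mmol/kg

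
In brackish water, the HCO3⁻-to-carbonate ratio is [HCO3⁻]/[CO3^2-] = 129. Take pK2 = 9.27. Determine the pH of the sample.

pH = 7.16

From K2 = [H⁺][CO3^2-]/[HCO3⁻]:  pH = pK2 − log₁₀([HCO3⁻]/[CO3^2-])
log₁₀(129) = +2.111
pH = 9.27 − (+2.111) = 7.16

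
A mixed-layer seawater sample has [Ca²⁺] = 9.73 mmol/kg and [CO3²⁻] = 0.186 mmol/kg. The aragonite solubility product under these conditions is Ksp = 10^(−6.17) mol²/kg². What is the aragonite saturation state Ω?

Ω = 2.68

Ksp = 10^(−6.17) = 6.761×10^-7
Ω = [Ca²⁺][CO3²⁻]/Ksp = (9.73×10^-3)(0.186×10^-3) / 6.761×10^-7 = 2.68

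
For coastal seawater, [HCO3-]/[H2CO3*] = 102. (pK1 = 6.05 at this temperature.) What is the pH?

From K1 = [H⁺][HCO3-]/[H2CO3*]:  pH = pK1 + log₁₀([HCO3-]/[H2CO3*])
log₁₀(102) = +2.009
pH = 6.05 + (+2.009) = 8.06

pH = 8.06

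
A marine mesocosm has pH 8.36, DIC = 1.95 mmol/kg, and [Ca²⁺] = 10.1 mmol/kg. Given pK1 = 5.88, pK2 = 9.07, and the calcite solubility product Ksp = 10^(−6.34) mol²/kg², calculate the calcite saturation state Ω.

α₂ = 1 / (1 + [H⁺]/K2 + [H⁺]²/(K1K2)) = 1 / (1 + 10^+0.71 + 10^-1.77)
   = 1 / (1 + 5.1286 + 0.016982) = 1/6.1456 = 0.1627
[CO3²⁻] = α₂ × DIC = 0.1627 × 1.95 = 0.3173 mmol/kg
Ksp = 10^(−6.34) = 4.571×10^-7
Ω = [Ca²⁺][CO3²⁻]/Ksp = (10.1×10^-3)(3.173×10^-4) / 4.571×10^-7 = 7.01

Ω = 7.01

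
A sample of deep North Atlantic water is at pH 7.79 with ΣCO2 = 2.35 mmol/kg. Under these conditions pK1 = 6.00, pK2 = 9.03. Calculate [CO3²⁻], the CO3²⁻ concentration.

[CO3²⁻] = 0.126 mmol/kg

α₂ = 1 / (1 + [H⁺]/K2 + [H⁺]²/(K1K2)) = 1 / (1 + 10^+1.24 + 10^-0.55)
   = 1 / (1 + 17.378 + 0.28184) = 1/18.660 = 0.05359
[CO3²⁻] = α₂ × DIC = 0.05359 × 2.35 = 0.126 mmol/kg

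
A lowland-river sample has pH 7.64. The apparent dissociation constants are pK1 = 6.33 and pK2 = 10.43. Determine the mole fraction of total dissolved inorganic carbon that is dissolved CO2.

α₀ = 0.0466

α₀ = 1 / (1 + K1/[H⁺] + K1K2/[H⁺]²) = 1 / (1 + 10^+1.31 + 10^-1.48)
   = 1 / (1 + 20.417 + 0.033113) = 1/21.450 = 0.04662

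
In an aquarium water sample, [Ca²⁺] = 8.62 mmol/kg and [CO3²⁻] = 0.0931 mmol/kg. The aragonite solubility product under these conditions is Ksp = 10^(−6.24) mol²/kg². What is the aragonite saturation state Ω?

Ω = 1.39

Ksp = 10^(−6.24) = 5.754×10^-7
Ω = [Ca²⁺][CO3²⁻]/Ksp = (8.62×10^-3)(0.0931×10^-3) / 5.754×10^-7 = 1.39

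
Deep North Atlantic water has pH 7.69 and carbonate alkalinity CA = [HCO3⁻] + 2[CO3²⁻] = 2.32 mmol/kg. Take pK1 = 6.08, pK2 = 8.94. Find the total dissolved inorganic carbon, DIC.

DIC = 2.25 mmol/kg

CA = [HCO3⁻] + 2[CO3²⁻] = (α₁ + 2α₂)·DIC
At pH 7.69: [H⁺]/K1 = 10^-1.61 = 0.024547, K2/[H⁺] = 10^-1.25 = 0.056234
α₁ = 1/(1 + 0.024547 + 0.056234) = 1/1.0808 = 0.9253; α₂ = α₁·K2/[H⁺] = 0.05203
α₁ + 2α₂ = 1.0293
DIC = CA / (α₁ + 2α₂) = 2.32 / 1.0293 = 2.25 mmol/kg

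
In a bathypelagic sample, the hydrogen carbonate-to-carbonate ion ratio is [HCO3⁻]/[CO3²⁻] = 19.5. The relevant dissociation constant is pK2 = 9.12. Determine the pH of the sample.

pH = 7.83

From K2 = [H⁺][CO3²⁻]/[HCO3⁻]:  pH = pK2 − log₁₀([HCO3⁻]/[CO3²⁻])
log₁₀(19.5) = +1.290
pH = 9.12 − (+1.290) = 7.83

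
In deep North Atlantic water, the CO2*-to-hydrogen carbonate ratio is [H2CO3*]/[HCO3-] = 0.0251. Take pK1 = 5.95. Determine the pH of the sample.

pH = 7.55

From K1 = [H⁺][HCO3-]/[H2CO3*]:  pH = pK1 − log₁₀([H2CO3*]/[HCO3-])
log₁₀(0.0251) = -1.600
pH = 5.95 − (-1.600) = 7.55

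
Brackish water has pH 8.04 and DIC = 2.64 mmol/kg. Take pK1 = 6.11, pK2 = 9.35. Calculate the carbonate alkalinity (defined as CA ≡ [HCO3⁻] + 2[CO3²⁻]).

CA = 2.73 mmol/kg

CA = [HCO3⁻] + 2[CO3²⁻] = (α₁ + 2α₂)·DIC
At pH 8.04: [H⁺]/K1 = 10^-1.93 = 0.011749, K2/[H⁺] = 10^-1.31 = 0.048978
α₁ = 1/(1 + 0.011749 + 0.048978) = 1/1.0607 = 0.9427; α₂ = α₁·K2/[H⁺] = 0.04617
α₁ + 2α₂ = 1.0351
CA = 1.0351 × 2.64 = 2.73 mmol/kg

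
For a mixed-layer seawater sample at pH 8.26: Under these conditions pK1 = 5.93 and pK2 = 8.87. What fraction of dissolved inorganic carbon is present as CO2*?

α₀ = 0.00374

α₀ = 1 / (1 + K1/[H⁺] + K1K2/[H⁺]²) = 1 / (1 + 10^+2.33 + 10^+1.72)
   = 1 / (1 + 213.80 + 52.481) = 1/267.28 = 0.003741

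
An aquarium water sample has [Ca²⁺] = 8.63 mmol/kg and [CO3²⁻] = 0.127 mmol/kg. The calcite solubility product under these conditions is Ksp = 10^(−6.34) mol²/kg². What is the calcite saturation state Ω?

Ω = 2.40

Ksp = 10^(−6.34) = 4.571×10^-7
Ω = [Ca²⁺][CO3²⁻]/Ksp = (8.63×10^-3)(0.127×10^-3) / 4.571×10^-7 = 2.40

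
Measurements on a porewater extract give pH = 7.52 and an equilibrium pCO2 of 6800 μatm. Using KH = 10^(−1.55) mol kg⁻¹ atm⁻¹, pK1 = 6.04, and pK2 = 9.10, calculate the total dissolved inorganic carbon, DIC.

DIC = 6.13 mmol/kg

[CO2*] = KH · pCO2 = 10^(−1.55) × 6800×10^-6 = 1.917×10^-4 mol/kg
α₀ = 1/(1 + K1/[H⁺] + K1K2/[H⁺]²) = 1/(1 + 10^+1.48 + 10^-0.10) = 0.03126
DIC = [CO2*]/α₀ = 1.917×10^-4 / 0.03126 = 6.13 mmol/kg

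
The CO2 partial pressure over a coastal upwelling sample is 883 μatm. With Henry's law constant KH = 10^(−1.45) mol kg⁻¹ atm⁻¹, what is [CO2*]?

KH = 10^(−1.45) = 3.548×10^-2 mol kg⁻¹ atm⁻¹
[CO2*] = KH · pCO2 = 3.548×10^-2 × 883×10^-6 atm = 3.13×10^-5 mol/kg

[CO2*] = 31.3 μmol/kg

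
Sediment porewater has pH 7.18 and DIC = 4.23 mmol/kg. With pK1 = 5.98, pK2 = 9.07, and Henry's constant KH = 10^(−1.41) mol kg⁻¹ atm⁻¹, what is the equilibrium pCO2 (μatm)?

α₀ = 1 / (1 + K1/[H⁺] + K1K2/[H⁺]²) = 1 / (1 + 10^+1.20 + 10^-0.69)
   = 1 / (1 + 15.849 + 0.20417) = 1/17.053 = 0.05864
[CO2*] = α₀ × DIC = 0.05864 × 4.23 = 0.2480 mmol/kg
pCO2 = [CO2*]/KH = 2.480×10^-4 / 3.890×10^-2 = 6380 μatm

pCO2 = 6380 μatm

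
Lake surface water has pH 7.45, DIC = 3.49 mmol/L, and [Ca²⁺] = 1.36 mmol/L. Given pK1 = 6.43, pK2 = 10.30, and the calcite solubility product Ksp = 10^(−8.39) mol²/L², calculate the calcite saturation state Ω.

α₂ = 1 / (1 + [H⁺]/K2 + [H⁺]²/(K1K2)) = 1 / (1 + 10^+2.85 + 10^+1.83)
   = 1 / (1 + 707.95 + 67.608) = 1/776.55 = 0.001288
[CO3²⁻] = α₂ × DIC = 0.001288 × 3.49 = 0.004494 mmol/L = 4.494 μmol/L
Ksp = 10^(−8.39) = 4.074×10^-9
Ω = [Ca²⁺][CO3²⁻]/Ksp = (1.36×10^-3)(4.494×10^-6) / 4.074×10^-9 = 1.50

Ω = 1.50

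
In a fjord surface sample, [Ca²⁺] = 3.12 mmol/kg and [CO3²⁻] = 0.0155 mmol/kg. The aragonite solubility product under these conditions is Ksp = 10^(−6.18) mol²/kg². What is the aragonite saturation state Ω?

Ksp = 10^(−6.18) = 6.607×10^-7
Ω = [Ca²⁺][CO3²⁻]/Ksp = (3.12×10^-3)(0.0155×10^-3) / 6.607×10^-7 = 0.0732

Ω = 0.0732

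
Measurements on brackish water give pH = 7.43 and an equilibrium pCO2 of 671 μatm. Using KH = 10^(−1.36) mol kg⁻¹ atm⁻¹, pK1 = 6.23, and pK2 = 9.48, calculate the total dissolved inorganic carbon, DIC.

DIC = 0.498 mmol/kg

[CO2*] = KH · pCO2 = 10^(−1.36) × 671×10^-6 = 2.929×10^-5 mol/kg
α₀ = 1/(1 + K1/[H⁺] + K1K2/[H⁺]²) = 1/(1 + 10^+1.20 + 10^-0.85) = 0.05886
DIC = [CO2*]/α₀ = 2.929×10^-5 / 0.05886 = 0.498 mmol/kg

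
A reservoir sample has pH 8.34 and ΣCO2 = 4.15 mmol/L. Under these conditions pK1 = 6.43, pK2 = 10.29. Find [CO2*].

[CO2*] = 0.0499 mmol/L

α₀ = 1 / (1 + K1/[H⁺] + K1K2/[H⁺]²) = 1 / (1 + 10^+1.91 + 10^-0.04)
   = 1 / (1 + 81.283 + 0.91201) = 1/83.195 = 0.01202
[CO2*] = α₀ × DIC = 0.01202 × 4.15 = 0.0499 mmol/L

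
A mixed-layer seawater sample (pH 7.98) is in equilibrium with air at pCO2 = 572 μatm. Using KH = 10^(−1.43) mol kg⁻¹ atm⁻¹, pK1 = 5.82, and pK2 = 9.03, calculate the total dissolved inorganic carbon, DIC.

[CO2*] = KH · pCO2 = 10^(−1.43) × 572×10^-6 = 2.125×10^-5 mol/kg
α₀ = 1/(1 + K1/[H⁺] + K1K2/[H⁺]²) = 1/(1 + 10^+2.16 + 10^+1.11) = 0.006312
DIC = [CO2*]/α₀ = 2.125×10^-5 / 0.006312 = 3.37 mmol/kg

DIC = 3.37 mmol/kg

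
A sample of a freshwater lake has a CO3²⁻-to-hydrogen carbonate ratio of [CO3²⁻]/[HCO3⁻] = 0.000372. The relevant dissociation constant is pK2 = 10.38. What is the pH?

pH = 6.95

From K2 = [H⁺][CO3²⁻]/[HCO3⁻]:  pH = pK2 + log₁₀([CO3²⁻]/[HCO3⁻])
log₁₀(0.000372) = -3.429
pH = 10.38 + (-3.429) = 6.95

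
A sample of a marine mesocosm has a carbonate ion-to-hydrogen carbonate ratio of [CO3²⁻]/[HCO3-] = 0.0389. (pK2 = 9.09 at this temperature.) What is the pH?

From K2 = [H⁺][CO3²⁻]/[HCO3-]:  pH = pK2 + log₁₀([CO3²⁻]/[HCO3-])
log₁₀(0.0389) = -1.410
pH = 9.09 + (-1.410) = 7.68

pH = 7.68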